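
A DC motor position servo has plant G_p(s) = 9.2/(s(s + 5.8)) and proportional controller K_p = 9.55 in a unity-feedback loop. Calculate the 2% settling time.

T_s ≈ 1.38 s

The closed-loop denominator s² + 5.8s + 87.86 gives ω_n = √87.86 = 9.373 and ζ = 5.8/(2ω_n) = 0.3094.
2% settling time T_s ≈ 4/(ζω_n) = 4/2.9 = 1.38 s.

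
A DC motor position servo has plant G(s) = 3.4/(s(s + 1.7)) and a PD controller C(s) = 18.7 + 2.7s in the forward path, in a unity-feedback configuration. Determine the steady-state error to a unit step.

0

The open loop C(s)G(s) has a pole at the origin (type 1), so the static position error constant is infinite and e_ss = 1/(1+∞) = 0.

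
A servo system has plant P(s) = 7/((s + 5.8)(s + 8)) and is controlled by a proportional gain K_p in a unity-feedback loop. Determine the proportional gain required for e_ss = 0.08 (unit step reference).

K_p = 76.2

For a type-0 loop with proportional control, e_ss = 1/(1 + K_p·P(0)).
P(0) = 0.1509. Require 1/(1 + K_p·0.1509) = 0.08, so 1 + 0.1509·K_p = 12.5.
K_p = (12.5 − 1)/0.1509 = 76.2.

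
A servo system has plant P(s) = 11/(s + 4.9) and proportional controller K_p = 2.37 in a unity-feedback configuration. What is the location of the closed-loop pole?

s = -30.97

Closed-loop transfer function: T(s) = K_p·P(s)/(1 + K_p·P(s)) = 26.07/(s + 4.9 + 26.07) = 26.07/(s + 30.97).
The closed-loop pole is at s = −30.97.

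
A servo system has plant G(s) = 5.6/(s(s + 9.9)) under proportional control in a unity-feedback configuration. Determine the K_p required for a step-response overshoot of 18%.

From %OS = 100·exp(−πζ/√(1−ζ²)) = 18%, ζ = −ln(0.18)/√(π²+ln²(0.18)) = 0.4791.
Characteristic equation s² + 9.9s + 5.6K_p = 0 gives ζ = 9.9/(2√(5.6K_p)).
Setting ζ = 0.4791: √(5.6K_p) = 9.9/(2·0.4791) = 10.33, so K_p = 106.7/5.6 = 19.1.

K_p = 19.1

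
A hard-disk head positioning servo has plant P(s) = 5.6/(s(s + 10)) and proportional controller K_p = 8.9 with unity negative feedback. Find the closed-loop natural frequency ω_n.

ω_n = 7.06 rad/s

1 + K_p·P(s) = 0 gives s² + 10s + 49.84 = 0.
So ω_n² = 49.84 ⇒ ω_n = 7.06 rad/s, and ζ = 10/(2ω_n) = 0.708.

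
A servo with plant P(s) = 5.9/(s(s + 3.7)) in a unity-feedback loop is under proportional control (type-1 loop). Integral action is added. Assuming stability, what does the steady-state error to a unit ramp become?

The integrator raises the loop to type 2, so K_v → ∞ and e_ss to a ramp is zero.

0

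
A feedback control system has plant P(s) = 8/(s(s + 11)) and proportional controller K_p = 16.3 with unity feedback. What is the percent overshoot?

17.8%

From 1 + K_pP(s) = 0: s² + 11s + 130.4 = 0 ⇒ ω_n = 11.42, ζ = 0.4816.
%OS = 100·exp(−πζ/√(1−ζ²)) = 100·exp(−π·0.4816/√0.768) = 17.8%.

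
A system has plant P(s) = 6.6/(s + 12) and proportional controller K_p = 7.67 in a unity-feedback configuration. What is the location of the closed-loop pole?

s = -62.62

Closed-loop transfer function: T(s) = K_p·P(s)/(1 + K_p·P(s)) = 50.62/(s + 12 + 50.62) = 50.62/(s + 62.62).
The closed-loop pole is at s = −62.62.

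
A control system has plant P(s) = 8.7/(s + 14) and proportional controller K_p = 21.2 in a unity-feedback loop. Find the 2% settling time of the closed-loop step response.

Closed-loop transfer function: T(s) = K_p·P(s)/(1 + K_p·P(s)) = 184.4/(s + 14 + 184.4) = 184.4/(s + 198.4).
Time constant τ = 1/198.4 = 0.005039 s, so the 2% settling time is about 4τ = 0.0202 s.

T_s ≈ 0.0202 s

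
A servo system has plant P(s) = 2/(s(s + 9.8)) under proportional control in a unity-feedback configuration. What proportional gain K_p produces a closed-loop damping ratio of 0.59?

Closed-loop characteristic equation: s² + 9.8s + K_p·2 = 0.
So ω_n = √(2K_p) and 2ζω_n = 9.8, giving ζ = 9.8/(2√(2K_p)).
Setting ζ = 0.59: √(2K_p) = 9.8/(2·0.59) = 8.305, so K_p = 68.97/2 = 34.5.

K_p = 34.5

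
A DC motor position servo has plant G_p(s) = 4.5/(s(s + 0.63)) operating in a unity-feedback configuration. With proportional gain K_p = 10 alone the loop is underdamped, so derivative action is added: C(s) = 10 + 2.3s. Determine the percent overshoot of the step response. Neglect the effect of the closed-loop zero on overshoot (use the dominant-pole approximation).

1.14%

Forward path: (10 + 2.3s)·4.5/(s(s+0.63)). The closed-loop characteristic equation is s² + (0.63 + 4.5·2.3)s + 4.5·10 = 0.
That is s² + 10.98s + 45 = 0, so ω_n = 6.708 rad/s and ζ = 10.98/(2·6.708) = 0.8184.
%OS = 100·exp(−πζ/√(1−ζ²)) = 1.14%.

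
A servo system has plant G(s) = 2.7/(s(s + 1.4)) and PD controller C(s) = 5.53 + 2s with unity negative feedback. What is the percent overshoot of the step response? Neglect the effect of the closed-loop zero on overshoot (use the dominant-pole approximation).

Forward path: (5.53 + 2s)·2.7/(s(s+1.4)). The closed-loop characteristic equation is s² + (1.4 + 2.7·2)s + 2.7·5.53 = 0.
That is s² + 6.8s + 14.93 = 0, so ω_n = 3.864 rad/s and ζ = 6.8/(2·3.864) = 0.8799.
%OS = 100·exp(−πζ/√(1−ζ²)) = 0.297%.

0.297%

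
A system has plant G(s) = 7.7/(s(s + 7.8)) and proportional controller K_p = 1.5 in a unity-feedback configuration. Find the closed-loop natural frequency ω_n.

ω_n = 3.4 rad/s

1 + K_p·G(s) = 0 gives s² + 7.8s + 11.55 = 0.
Matching s² + 2ζω_n s + ω_n²: ω_n = √11.55 = 3.399 rad/s and 2ζω_n = 7.8, so ζ = 7.8/(2·3.399) = 1.15.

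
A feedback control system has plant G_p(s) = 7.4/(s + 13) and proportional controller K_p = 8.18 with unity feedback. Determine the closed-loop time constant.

Closed-loop transfer function: T(s) = K_p·G_p(s)/(1 + K_p·G_p(s)) = 60.53/(s + 13 + 60.53) = 60.53/(s + 73.53).
Time constant τ = 1/73.53 = 0.0136 s.

τ = 0.0136 s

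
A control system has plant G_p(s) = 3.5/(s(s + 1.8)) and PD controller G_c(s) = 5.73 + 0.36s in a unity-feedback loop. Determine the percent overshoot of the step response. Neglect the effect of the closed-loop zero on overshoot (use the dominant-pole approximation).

31.9%

Forward path: (5.73 + 0.36s)·3.5/(s(s+1.8)). The closed-loop characteristic equation is s² + (1.8 + 3.5·0.36)s + 3.5·5.73 = 0.
That is s² + 3.06s + 20.05 = 0, so ω_n = 4.478 rad/s and ζ = 3.06/(2·4.478) = 0.3416.
%OS = 100·exp(−πζ/√(1−ζ²)) = 31.9%.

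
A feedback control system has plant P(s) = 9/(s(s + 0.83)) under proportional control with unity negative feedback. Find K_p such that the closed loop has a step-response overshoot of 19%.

From %OS = 100·exp(−πζ/√(1−ζ²)) = 19%, ζ = −ln(0.19)/√(π²+ln²(0.19)) = 0.4673.
Characteristic equation s² + 0.83s + 9K_p = 0 gives ζ = 0.83/(2√(9K_p)).
Setting ζ = 0.4673: √(9K_p) = 0.83/(2·0.4673) = 0.888, so K_p = 0.7885/9 = 0.0876.

K_p = 0.0876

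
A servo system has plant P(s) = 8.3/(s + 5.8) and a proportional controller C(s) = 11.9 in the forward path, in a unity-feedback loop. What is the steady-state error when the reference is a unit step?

0.0555

The loop is type 0. Static position error constant K_pos = C(0)·P(0) = 11.9·1.431 = 17.03.
Steady-state error to a unit step: e_ss = 1/(1+K_pos) = 1/18.03 = 0.0555.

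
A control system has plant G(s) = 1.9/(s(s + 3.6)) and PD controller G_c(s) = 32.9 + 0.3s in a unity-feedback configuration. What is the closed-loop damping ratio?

ζ = 0.264

Forward path: (32.9 + 0.3s)·1.9/(s(s+3.6)). The closed-loop characteristic equation is s² + (3.6 + 1.9·0.3)s + 1.9·32.9 = 0.
That is s² + 4.17s + 62.51 = 0, so ω_n = 7.906 rad/s and ζ = 4.17/(2·7.906) = 0.2637.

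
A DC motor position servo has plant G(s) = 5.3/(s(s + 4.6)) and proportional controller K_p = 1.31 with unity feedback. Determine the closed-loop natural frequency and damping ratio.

ω_n = 2.63 rad/s, ζ = 0.873

With unity feedback the closed-loop characteristic equation is s² + 4.6s + 1.31·5.3 = s² + 4.6s + 6.943 = 0.
So ω_n² = 6.943 ⇒ ω_n = 2.635 rad/s, and ζ = 4.6/(2ω_n) = 0.873.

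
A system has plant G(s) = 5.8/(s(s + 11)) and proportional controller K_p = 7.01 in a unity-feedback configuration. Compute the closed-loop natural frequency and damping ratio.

ω_n = 6.38 rad/s, ζ = 0.863

The closed-loop denominator is s(s+11) + 7.01·5.8 = s² + 11s + 40.66.
Matching s² + 2ζω_n s + ω_n²: ω_n = √40.66 = 6.376 rad/s and 2ζω_n = 11, so ζ = 11/(2·6.376) = 0.863.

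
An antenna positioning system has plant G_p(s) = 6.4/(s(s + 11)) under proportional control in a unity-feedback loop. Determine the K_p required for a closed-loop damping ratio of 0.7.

Closed-loop characteristic equation: s² + 11s + K_p·6.4 = 0.
So ω_n = √(6.4K_p) and 2ζω_n = 11, giving ζ = 11/(2√(6.4K_p)).
Setting ζ = 0.7: √(6.4K_p) = 11/(2·0.7) = 7.857, so K_p = 61.73/6.4 = 9.65.

K_p = 9.65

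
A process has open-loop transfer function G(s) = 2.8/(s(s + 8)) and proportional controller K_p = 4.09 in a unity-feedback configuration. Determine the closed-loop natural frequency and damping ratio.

1 + K_p·G(s) = 0 gives s² + 8s + 11.45 = 0.
So ω_n² = 11.45 ⇒ ω_n = 3.384 rad/s, and ζ = 8/(2ω_n) = 1.18.

ω_n = 3.38 rad/s, ζ = 1.18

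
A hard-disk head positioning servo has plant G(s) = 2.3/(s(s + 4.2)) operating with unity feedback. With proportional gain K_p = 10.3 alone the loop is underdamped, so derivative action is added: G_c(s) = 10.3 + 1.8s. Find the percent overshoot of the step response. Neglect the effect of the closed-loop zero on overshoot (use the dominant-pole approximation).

Forward path: (10.3 + 1.8s)·2.3/(s(s+4.2)). The closed-loop characteristic equation is s² + (4.2 + 2.3·1.8)s + 2.3·10.3 = 0.
That is s² + 8.34s + 23.69 = 0, so ω_n = 4.867 rad/s and ζ = 8.34/(2·4.867) = 0.8567.
%OS = 100·exp(−πζ/√(1−ζ²)) = 0.541%.

0.541%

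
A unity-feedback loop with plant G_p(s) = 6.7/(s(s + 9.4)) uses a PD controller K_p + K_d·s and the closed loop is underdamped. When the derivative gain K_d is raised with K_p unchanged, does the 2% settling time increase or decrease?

decrease

Characteristic equation s² + (9.4 + 6.7K_d)s + 6.7K_p = 0: raising K_d increases ζω_n = (9.4+6.7K_d)/2 while the loop stays underdamped, so T_s ≈ 4/(ζω_n) decreases.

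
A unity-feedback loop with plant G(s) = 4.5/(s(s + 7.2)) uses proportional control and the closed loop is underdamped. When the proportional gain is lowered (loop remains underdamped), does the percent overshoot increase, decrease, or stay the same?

decrease

ζ = 7.2/(2√(4.5K_p)) rises as K_p falls; higher damping means less overshoot.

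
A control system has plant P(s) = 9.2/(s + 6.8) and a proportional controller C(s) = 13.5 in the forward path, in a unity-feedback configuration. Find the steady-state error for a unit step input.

0.0519

The loop is type 0. Static position error constant K_pos = C(0)·P(0) = 13.5·1.353 = 18.26.
Steady-state error to a unit step: e_ss = 1/(1+K_pos) = 1/19.26 = 0.0519.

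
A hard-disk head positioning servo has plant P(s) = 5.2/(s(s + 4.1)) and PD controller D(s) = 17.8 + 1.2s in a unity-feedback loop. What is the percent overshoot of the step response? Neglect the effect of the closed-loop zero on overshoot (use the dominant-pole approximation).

13.5%

Forward path: (17.8 + 1.2s)·5.2/(s(s+4.1)). The closed-loop characteristic equation is s² + (4.1 + 5.2·1.2)s + 5.2·17.8 = 0.
That is s² + 10.34s + 92.56 = 0, so ω_n = 9.621 rad/s and ζ = 10.34/(2·9.621) = 0.5374.
%OS = 100·exp(−πζ/√(1−ζ²)) = 13.5%.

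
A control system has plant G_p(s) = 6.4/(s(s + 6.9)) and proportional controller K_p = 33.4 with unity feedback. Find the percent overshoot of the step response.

The closed-loop denominator s² + 6.9s + 213.8 gives ω_n = √213.8 = 14.62 and ζ = 6.9/(2ω_n) = 0.236.
%OS = 100·exp(−πζ/√(1−ζ²)) = 100·exp(−π·0.236/√0.9443) = 46.6%.

46.6%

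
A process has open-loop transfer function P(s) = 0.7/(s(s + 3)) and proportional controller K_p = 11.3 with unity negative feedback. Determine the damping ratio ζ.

ζ = 0.533

With unity feedback the closed-loop characteristic equation is s² + 3s + 11.3·0.7 = s² + 3s + 7.91 = 0.
Matching s² + 2ζω_n s + ω_n²: ω_n = √7.91 = 2.812 rad/s and 2ζω_n = 3, so ζ = 3/(2·2.812) = 0.533.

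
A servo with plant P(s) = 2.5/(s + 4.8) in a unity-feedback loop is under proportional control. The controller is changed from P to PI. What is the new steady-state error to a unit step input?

0

Adding integral action puts a pole at s = 0 in the forward path, raising the system type to 1; a type-1 loop has zero steady-state error to a step.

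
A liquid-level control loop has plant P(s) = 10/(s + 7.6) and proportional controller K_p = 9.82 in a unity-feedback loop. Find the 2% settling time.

T_s ≈ 0.0378 s

Closed-loop transfer function: T(s) = K_p·P(s)/(1 + K_p·P(s)) = 98.2/(s + 7.6 + 98.2) = 98.2/(s + 105.8).
Time constant τ = 1/105.8 = 0.009452 s, so the 2% settling time is about 4τ = 0.0378 s.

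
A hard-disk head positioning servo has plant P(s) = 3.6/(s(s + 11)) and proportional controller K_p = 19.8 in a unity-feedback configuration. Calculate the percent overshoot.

The closed-loop denominator s² + 11s + 71.28 gives ω_n = √71.28 = 8.443 and ζ = 11/(2ω_n) = 0.6514.
%OS = 100·exp(−πζ/√(1−ζ²)) = 100·exp(−π·0.6514/√0.5756) = 6.74%.

6.74%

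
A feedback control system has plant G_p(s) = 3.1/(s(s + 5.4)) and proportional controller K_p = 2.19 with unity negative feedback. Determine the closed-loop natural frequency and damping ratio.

ω_n = 2.61 rad/s, ζ = 1.04

1 + K_p·G_p(s) = 0 gives s² + 5.4s + 6.789 = 0.
Matching s² + 2ζω_n s + ω_n²: ω_n = √6.789 = 2.606 rad/s and 2ζω_n = 5.4, so ζ = 5.4/(2·2.606) = 1.04.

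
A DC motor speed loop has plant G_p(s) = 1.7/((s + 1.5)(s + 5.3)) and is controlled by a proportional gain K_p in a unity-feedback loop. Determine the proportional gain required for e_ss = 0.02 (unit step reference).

Steady-state error for a unit step on this type-0 loop is 1/(1 + K_p·G_p(0)).
G_p(0) = 0.2138. Require 1/(1 + K_p·0.2138) = 0.02, so 1 + 0.2138·K_p = 50.
K_p = (50 − 1)/0.2138 = 229.

K_p = 229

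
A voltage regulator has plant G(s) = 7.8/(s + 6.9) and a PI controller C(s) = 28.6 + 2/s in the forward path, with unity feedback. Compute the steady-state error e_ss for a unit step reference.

0

The open loop C(s)G(s) has a pole at the origin (type 1), so the static position error constant is infinite and e_ss = 1/(1+∞) = 0.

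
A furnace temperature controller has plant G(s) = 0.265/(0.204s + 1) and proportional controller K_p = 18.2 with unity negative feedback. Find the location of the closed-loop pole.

Closed loop: T(s) = K_p·G/(1+K_p·G) = 4.823/(0.204s + 1 + 4.823), with pole at s = −(1 + 4.823)/0.204 = −28.54.

s = -28.54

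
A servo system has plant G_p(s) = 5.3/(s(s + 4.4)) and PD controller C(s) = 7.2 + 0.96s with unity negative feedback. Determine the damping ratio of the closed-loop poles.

ζ = 0.768

Forward path: (7.2 + 0.96s)·5.3/(s(s+4.4)). The closed-loop characteristic equation is s² + (4.4 + 5.3·0.96)s + 5.3·7.2 = 0.
That is s² + 9.488s + 38.16 = 0, so ω_n = 6.177 rad/s and ζ = 9.488/(2·6.177) = 0.768.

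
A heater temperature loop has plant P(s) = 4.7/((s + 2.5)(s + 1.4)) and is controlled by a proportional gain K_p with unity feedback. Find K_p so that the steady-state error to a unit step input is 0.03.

The loop is type 0, so e_ss(step) = 1/(1 + K_pos) with K_pos = K_p·P(0).
P(0) = 1.343. Require 1/(1 + K_p·1.343) = 0.03, so 1 + 1.343·K_p = 33.33.
K_p = (33.33 − 1)/1.343 = 24.1.

K_p = 24.1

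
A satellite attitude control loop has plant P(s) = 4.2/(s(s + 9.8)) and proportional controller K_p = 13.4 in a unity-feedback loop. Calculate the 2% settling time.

T_s ≈ 0.816 s

From 1 + K_pP(s) = 0: s² + 9.8s + 56.28 = 0 ⇒ ω_n = 7.502, ζ = 0.6532.
2% settling time T_s ≈ 4/(ζω_n) = 4/4.9 = 0.816 s.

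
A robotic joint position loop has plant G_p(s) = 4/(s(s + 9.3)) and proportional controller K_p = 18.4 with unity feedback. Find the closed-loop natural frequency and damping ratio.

ω_n = 8.58 rad/s, ζ = 0.542

1 + K_p·G_p(s) = 0 gives s² + 9.3s + 73.6 = 0.
Matching s² + 2ζω_n s + ω_n²: ω_n = √73.6 = 8.579 rad/s and 2ζω_n = 9.3, so ζ = 9.3/(2·8.579) = 0.542.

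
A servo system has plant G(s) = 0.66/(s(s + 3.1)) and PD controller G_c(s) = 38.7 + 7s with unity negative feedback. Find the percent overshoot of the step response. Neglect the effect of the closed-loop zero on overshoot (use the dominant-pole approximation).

2.43%

Forward path: (38.7 + 7s)·0.66/(s(s+3.1)). The closed-loop characteristic equation is s² + (3.1 + 0.66·7)s + 0.66·38.7 = 0.
That is s² + 7.72s + 25.54 = 0, so ω_n = 5.054 rad/s and ζ = 7.72/(2·5.054) = 0.7638.
%OS = 100·exp(−πζ/√(1−ζ²)) = 2.43%.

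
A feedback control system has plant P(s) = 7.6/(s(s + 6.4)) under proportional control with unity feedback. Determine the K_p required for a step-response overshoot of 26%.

K_p = 8.68

From %OS = 100·exp(−πζ/√(1−ζ²)) = 26%, ζ = −ln(0.26)/√(π²+ln²(0.26)) = 0.3941.
Characteristic equation s² + 6.4s + 7.6K_p = 0 gives ζ = 6.4/(2√(7.6K_p)).
Setting ζ = 0.3941: √(7.6K_p) = 6.4/(2·0.3941) = 8.12, so K_p = 65.94/7.6 = 8.68.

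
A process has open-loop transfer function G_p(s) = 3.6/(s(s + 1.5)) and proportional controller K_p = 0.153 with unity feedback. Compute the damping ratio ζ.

The closed-loop denominator is s(s+1.5) + 0.153·3.6 = s² + 1.5s + 0.5508.
Matching s² + 2ζω_n s + ω_n²: ω_n = √0.5508 = 0.7422 rad/s and 2ζω_n = 1.5, so ζ = 1.5/(2·0.7422) = 1.01.

ζ = 1.01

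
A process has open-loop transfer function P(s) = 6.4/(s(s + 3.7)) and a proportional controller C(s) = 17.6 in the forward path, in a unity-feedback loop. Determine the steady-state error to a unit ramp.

0.0328

The loop has one pole at the origin (type 1). Velocity error constant K_v = lim_{s→0} s·C(s)P(s) = 17.6·6.4/3.7 = 30.44.
Steady-state error to a unit ramp: e_ss = 1/K_v = 0.0328.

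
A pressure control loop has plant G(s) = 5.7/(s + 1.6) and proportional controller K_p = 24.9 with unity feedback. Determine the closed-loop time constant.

Closed-loop transfer function: T(s) = K_p·G(s)/(1 + K_p·G(s)) = 141.9/(s + 1.6 + 141.9) = 141.9/(s + 143.5).
Time constant τ = 1/143.5 = 0.00697 s.

τ = 0.00697 s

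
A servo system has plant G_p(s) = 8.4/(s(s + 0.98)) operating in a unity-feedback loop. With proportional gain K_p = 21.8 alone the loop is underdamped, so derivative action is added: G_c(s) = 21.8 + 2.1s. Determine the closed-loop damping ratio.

ζ = 0.688

Forward path: (21.8 + 2.1s)·8.4/(s(s+0.98)). The closed-loop characteristic equation is s² + (0.98 + 8.4·2.1)s + 8.4·21.8 = 0.
That is s² + 18.62s + 183.1 = 0, so ω_n = 13.53 rad/s and ζ = 18.62/(2·13.53) = 0.688.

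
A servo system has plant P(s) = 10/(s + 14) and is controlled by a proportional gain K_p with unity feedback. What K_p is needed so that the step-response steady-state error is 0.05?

K_p = 26.6

The loop is type 0, so e_ss(step) = 1/(1 + K_pos) with K_pos = K_p·P(0).
P(0) = 0.7143. Require 1/(1 + K_p·0.7143) = 0.05, so 1 + 0.7143·K_p = 20.
K_p = (20 − 1)/0.7143 = 26.6.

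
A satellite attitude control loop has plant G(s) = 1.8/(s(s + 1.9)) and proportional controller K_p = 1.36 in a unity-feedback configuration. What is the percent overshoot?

The closed-loop denominator s² + 1.9s + 2.448 gives ω_n = √2.448 = 1.565 and ζ = 1.9/(2ω_n) = 0.6072.
%OS = 100·exp(−πζ/√(1−ζ²)) = 100·exp(−π·0.6072/√0.6313) = 9.07%.

9.07%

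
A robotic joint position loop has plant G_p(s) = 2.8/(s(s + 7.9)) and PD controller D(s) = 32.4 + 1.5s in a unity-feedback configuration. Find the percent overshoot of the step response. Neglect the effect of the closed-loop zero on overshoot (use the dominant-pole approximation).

Forward path: (32.4 + 1.5s)·2.8/(s(s+7.9)). The closed-loop characteristic equation is s² + (7.9 + 2.8·1.5)s + 2.8·32.4 = 0.
That is s² + 12.1s + 90.72 = 0, so ω_n = 9.525 rad/s and ζ = 12.1/(2·9.525) = 0.6352.
%OS = 100·exp(−πζ/√(1−ζ²)) = 7.55%.

7.55%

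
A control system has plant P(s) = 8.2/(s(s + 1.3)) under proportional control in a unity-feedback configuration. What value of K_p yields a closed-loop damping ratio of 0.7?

Closed-loop characteristic equation: s² + 1.3s + K_p·8.2 = 0.
So ω_n = √(8.2K_p) and 2ζω_n = 1.3, giving ζ = 1.3/(2√(8.2K_p)).
Setting ζ = 0.7: √(8.2K_p) = 1.3/(2·0.7) = 0.9286, so K_p = 0.8622/8.2 = 0.105.

K_p = 0.105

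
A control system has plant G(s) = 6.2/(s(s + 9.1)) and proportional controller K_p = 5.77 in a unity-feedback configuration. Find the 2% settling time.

T_s ≈ 0.879 s

The closed-loop denominator s² + 9.1s + 35.77 gives ω_n = √35.77 = 5.981 and ζ = 9.1/(2ω_n) = 0.7607.
2% settling time T_s ≈ 4/(ζω_n) = 4/4.55 = 0.879 s.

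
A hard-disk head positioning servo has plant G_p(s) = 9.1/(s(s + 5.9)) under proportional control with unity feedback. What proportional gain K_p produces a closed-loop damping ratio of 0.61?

Closed-loop characteristic equation: s² + 5.9s + K_p·9.1 = 0.
So ω_n = √(9.1K_p) and 2ζω_n = 5.9, giving ζ = 5.9/(2√(9.1K_p)).
Setting ζ = 0.61: √(9.1K_p) = 5.9/(2·0.61) = 4.836, so K_p = 23.39/9.1 = 2.57.

K_p = 2.57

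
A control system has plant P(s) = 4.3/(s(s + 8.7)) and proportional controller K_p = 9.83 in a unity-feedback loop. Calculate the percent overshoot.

5.91%

Closed-loop characteristic equation: s² + 8.7s + 42.27 = 0, so ω_n = 6.501 rad/s and ζ = 8.7/(2·6.501) = 0.6691.
%OS = 100·exp(−πζ/√(1−ζ²)) = 100·exp(−π·0.6691/√0.5523) = 5.91%.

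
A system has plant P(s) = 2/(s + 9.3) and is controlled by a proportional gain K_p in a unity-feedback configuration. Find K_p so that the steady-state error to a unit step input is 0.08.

K_p = 53.5

Steady-state error for a unit step on this type-0 loop is 1/(1 + K_p·P(0)).
P(0) = 0.2151. Require 1/(1 + K_p·0.2151) = 0.08, so 1 + 0.2151·K_p = 12.5.
K_p = (12.5 − 1)/0.2151 = 53.5.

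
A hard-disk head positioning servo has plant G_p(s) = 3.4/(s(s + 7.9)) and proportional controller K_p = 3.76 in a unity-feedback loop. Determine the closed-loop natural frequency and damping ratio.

ω_n = 3.58 rad/s, ζ = 1.1

The closed-loop denominator is s(s+7.9) + 3.76·3.4 = s² + 7.9s + 12.78.
Matching s² + 2ζω_n s + ω_n²: ω_n = √12.78 = 3.575 rad/s and 2ζω_n = 7.9, so ζ = 7.9/(2·3.575) = 1.1.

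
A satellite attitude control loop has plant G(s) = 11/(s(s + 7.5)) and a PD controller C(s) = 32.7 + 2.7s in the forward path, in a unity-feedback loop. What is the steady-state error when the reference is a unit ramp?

The loop has one pole at the origin (type 1). Velocity error constant K_v = lim_{s→0} s·C(s)G(s) = 32.7·11/7.5 = 47.96.
Steady-state error to a unit ramp: e_ss = 1/K_v = 0.0209.

0.0209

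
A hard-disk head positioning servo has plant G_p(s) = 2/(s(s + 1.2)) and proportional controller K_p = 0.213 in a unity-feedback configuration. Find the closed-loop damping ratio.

With unity feedback the closed-loop characteristic equation is s² + 1.2s + 0.213·2 = s² + 1.2s + 0.426 = 0.
So ω_n² = 0.426 ⇒ ω_n = 0.6527 rad/s, and ζ = 1.2/(2ω_n) = 0.919.

ζ = 0.919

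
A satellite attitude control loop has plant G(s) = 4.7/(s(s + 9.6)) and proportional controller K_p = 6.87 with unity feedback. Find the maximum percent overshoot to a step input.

Closed-loop characteristic equation: s² + 9.6s + 32.29 = 0, so ω_n = 5.682 rad/s and ζ = 9.6/(2·5.682) = 0.8447.
%OS = 100·exp(−πζ/√(1−ζ²)) = 100·exp(−π·0.8447/√0.2864) = 0.702%.

0.702%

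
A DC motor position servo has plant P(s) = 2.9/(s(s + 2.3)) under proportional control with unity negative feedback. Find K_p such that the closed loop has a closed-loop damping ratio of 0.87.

Closed-loop characteristic equation: s² + 2.3s + K_p·2.9 = 0.
So ω_n = √(2.9K_p) and 2ζω_n = 2.3, giving ζ = 2.3/(2√(2.9K_p)).
Setting ζ = 0.87: √(2.9K_p) = 2.3/(2·0.87) = 1.322, so K_p = 1.747/2.9 = 0.603.

K_p = 0.603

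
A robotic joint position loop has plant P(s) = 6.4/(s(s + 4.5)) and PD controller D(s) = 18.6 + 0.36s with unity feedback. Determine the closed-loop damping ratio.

ζ = 0.312

Forward path: (18.6 + 0.36s)·6.4/(s(s+4.5)). The closed-loop characteristic equation is s² + (4.5 + 6.4·0.36)s + 6.4·18.6 = 0.
That is s² + 6.804s + 119 = 0, so ω_n = 10.91 rad/s and ζ = 6.804/(2·10.91) = 0.3118.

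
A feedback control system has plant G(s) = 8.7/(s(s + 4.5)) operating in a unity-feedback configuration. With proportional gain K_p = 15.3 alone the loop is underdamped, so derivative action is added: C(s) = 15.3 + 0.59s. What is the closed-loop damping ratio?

ζ = 0.417

Forward path: (15.3 + 0.59s)·8.7/(s(s+4.5)). The closed-loop characteristic equation is s² + (4.5 + 8.7·0.59)s + 8.7·15.3 = 0.
That is s² + 9.633s + 133.1 = 0, so ω_n = 11.54 rad/s and ζ = 9.633/(2·11.54) = 0.4175.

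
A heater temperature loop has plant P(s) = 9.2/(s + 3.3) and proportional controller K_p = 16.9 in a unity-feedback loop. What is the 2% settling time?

Closed-loop transfer function: T(s) = K_p·P(s)/(1 + K_p·P(s)) = 155.5/(s + 3.3 + 155.5) = 155.5/(s + 158.8).
Time constant τ = 1/158.8 = 0.006298 s, so the 2% settling time is about 4τ = 0.0252 s.

T_s ≈ 0.0252 s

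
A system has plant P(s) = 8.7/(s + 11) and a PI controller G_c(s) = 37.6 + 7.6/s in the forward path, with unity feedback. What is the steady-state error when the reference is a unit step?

The open loop G_c(s)P(s) has a pole at the origin (type 1), so the static position error constant is infinite and e_ss = 1/(1+∞) = 0.

0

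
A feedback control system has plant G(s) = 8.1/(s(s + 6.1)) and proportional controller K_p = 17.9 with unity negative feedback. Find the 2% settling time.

T_s ≈ 1.31 s

The closed-loop denominator s² + 6.1s + 145 gives ω_n = √145 = 12.04 and ζ = 6.1/(2ω_n) = 0.2533.
2% settling time T_s ≈ 4/(ζω_n) = 4/3.05 = 1.31 s.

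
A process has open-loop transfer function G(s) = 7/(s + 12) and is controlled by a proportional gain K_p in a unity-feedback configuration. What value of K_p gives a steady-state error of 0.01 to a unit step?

For a type-0 loop with proportional control, e_ss = 1/(1 + K_p·G(0)).
G(0) = 0.5833. Require 1/(1 + K_p·0.5833) = 0.01, so 1 + 0.5833·K_p = 100.
K_p = (100 − 1)/0.5833 = 170.

K_p = 170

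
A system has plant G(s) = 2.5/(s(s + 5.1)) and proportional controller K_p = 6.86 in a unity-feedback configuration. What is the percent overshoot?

8.59%

From 1 + K_pG(s) = 0: s² + 5.1s + 17.15 = 0 ⇒ ω_n = 4.141, ζ = 0.6158.
%OS = 100·exp(−πζ/√(1−ζ²)) = 100·exp(−π·0.6158/√0.6208) = 8.59%.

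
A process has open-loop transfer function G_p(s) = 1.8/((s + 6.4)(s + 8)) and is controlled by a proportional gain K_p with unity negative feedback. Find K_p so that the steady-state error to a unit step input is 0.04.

The loop is type 0, so e_ss(step) = 1/(1 + K_pos) with K_pos = K_p·G_p(0).
G_p(0) = 0.03516. Require 1/(1 + K_p·0.03516) = 0.04, so 1 + 0.03516·K_p = 25.
K_p = (25 − 1)/0.03516 = 683.

K_p = 683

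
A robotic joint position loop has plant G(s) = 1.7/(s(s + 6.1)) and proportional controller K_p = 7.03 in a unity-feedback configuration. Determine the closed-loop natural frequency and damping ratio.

ω_n = 3.46 rad/s, ζ = 0.882

The closed-loop denominator is s(s+6.1) + 7.03·1.7 = s² + 6.1s + 11.95.
Matching s² + 2ζω_n s + ω_n²: ω_n = √11.95 = 3.457 rad/s and 2ζω_n = 6.1, so ζ = 6.1/(2·3.457) = 0.882.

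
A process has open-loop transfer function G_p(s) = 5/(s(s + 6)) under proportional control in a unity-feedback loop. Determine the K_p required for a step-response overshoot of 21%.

From %OS = 100·exp(−πζ/√(1−ζ²)) = 21%, ζ = −ln(0.21)/√(π²+ln²(0.21)) = 0.4449.
Characteristic equation s² + 6s + 5K_p = 0 gives ζ = 6/(2√(5K_p)).
Setting ζ = 0.4449: √(5K_p) = 6/(2·0.4449) = 6.743, so K_p = 45.47/5 = 9.09.

K_p = 9.09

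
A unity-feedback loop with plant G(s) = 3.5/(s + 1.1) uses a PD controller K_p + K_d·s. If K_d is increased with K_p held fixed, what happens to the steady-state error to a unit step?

At s = 0 the derivative term contributes nothing: C(0) = K_p regardless of K_d, so K_pos = K_p·G(0) and e_ss are unchanged.

unchanged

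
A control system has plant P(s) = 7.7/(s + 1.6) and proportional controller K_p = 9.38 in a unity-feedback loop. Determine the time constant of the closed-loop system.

τ = 0.0135 s

Closed-loop transfer function: T(s) = K_p·P(s)/(1 + K_p·P(s)) = 72.23/(s + 1.6 + 72.23) = 72.23/(s + 73.83).
Time constant τ = 1/73.83 = 0.0135 s.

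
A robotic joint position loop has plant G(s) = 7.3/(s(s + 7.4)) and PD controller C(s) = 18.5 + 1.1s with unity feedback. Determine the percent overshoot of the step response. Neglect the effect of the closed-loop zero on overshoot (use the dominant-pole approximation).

Forward path: (18.5 + 1.1s)·7.3/(s(s+7.4)). The closed-loop characteristic equation is s² + (7.4 + 7.3·1.1)s + 7.3·18.5 = 0.
That is s² + 15.43s + 135 = 0, so ω_n = 11.62 rad/s and ζ = 15.43/(2·11.62) = 0.6639.
%OS = 100·exp(−πζ/√(1−ζ²)) = 6.15%.

6.15%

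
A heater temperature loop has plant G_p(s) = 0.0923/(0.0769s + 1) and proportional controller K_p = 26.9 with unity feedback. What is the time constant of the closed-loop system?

τ = 0.0221 s

Closed loop: T(s) = K_p·G_p/(1+K_p·G_p) = 2.483/(0.0769s + 1 + 2.483), with pole at s = −(1 + 2.483)/0.0769 = −45.29.
Closed-loop time constant τ = 1/45.29 = 0.0221 s.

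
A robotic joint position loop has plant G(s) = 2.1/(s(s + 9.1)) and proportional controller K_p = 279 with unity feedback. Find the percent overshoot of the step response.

The closed-loop denominator s² + 9.1s + 585.9 gives ω_n = √585.9 = 24.21 and ζ = 9.1/(2ω_n) = 0.188.
%OS = 100·exp(−πζ/√(1−ζ²)) = 100·exp(−π·0.188/√0.9647) = 54.8%.

54.8%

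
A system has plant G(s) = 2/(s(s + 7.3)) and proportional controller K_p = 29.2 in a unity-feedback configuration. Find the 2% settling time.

T_s ≈ 1.1 s

The closed-loop denominator s² + 7.3s + 58.4 gives ω_n = √58.4 = 7.642 and ζ = 7.3/(2ω_n) = 0.4776.
2% settling time T_s ≈ 4/(ζω_n) = 4/3.65 = 1.1 s.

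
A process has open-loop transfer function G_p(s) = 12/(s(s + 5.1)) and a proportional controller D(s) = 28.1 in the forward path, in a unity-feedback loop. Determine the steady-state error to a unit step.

The open loop D(s)G_p(s) has a pole at the origin (type 1), so the static position error constant is infinite and e_ss = 1/(1+∞) = 0.

0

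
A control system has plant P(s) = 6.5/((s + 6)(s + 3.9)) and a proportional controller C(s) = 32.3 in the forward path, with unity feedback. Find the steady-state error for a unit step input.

The loop is type 0. Static position error constant K_pos = C(0)·P(0) = 32.3·0.2778 = 8.972.
Steady-state error to a unit step: e_ss = 1/(1+K_pos) = 1/9.972 = 0.1.

0.1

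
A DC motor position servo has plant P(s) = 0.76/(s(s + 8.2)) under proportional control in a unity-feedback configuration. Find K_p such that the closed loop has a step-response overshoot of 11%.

From %OS = 100·exp(−πζ/√(1−ζ²)) = 11%, ζ = −ln(0.11)/√(π²+ln²(0.11)) = 0.5749.
Characteristic equation s² + 8.2s + 0.76K_p = 0 gives ζ = 8.2/(2√(0.76K_p)).
Setting ζ = 0.5749: √(0.76K_p) = 8.2/(2·0.5749) = 7.132, so K_p = 50.86/0.76 = 66.9.

K_p = 66.9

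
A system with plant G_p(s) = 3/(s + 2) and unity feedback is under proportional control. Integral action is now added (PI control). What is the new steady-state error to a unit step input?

The integrator makes K_pos = lim_{s→0} C(s)G(s) infinite, so e_ss = 1/(1+K_pos) = 0.

0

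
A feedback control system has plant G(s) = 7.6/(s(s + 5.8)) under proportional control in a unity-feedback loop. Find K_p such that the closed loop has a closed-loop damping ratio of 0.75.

Closed-loop characteristic equation: s² + 5.8s + K_p·7.6 = 0.
So ω_n = √(7.6K_p) and 2ζω_n = 5.8, giving ζ = 5.8/(2√(7.6K_p)).
Setting ζ = 0.75: √(7.6K_p) = 5.8/(2·0.75) = 3.867, so K_p = 14.95/7.6 = 1.97.

K_p = 1.97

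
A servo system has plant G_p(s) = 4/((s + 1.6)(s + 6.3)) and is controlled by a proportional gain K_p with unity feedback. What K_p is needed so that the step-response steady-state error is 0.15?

K_p = 14.3

For a type-0 loop with proportional control, e_ss = 1/(1 + K_p·G_p(0)).
G_p(0) = 0.3968. Require 1/(1 + K_p·0.3968) = 0.15, so 1 + 0.3968·K_p = 6.667.
K_p = (6.667 − 1)/0.3968 = 14.3.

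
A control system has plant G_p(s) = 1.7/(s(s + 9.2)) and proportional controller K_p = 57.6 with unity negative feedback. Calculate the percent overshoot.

Closed-loop characteristic equation: s² + 9.2s + 97.92 = 0, so ω_n = 9.895 rad/s and ζ = 9.2/(2·9.895) = 0.4649.
%OS = 100·exp(−πζ/√(1−ζ²)) = 100·exp(−π·0.4649/√0.7839) = 19.2%.

19.2%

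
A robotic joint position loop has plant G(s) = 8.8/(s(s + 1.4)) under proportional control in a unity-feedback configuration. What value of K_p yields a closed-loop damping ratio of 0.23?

K_p = 1.05

Closed-loop characteristic equation: s² + 1.4s + K_p·8.8 = 0.
So ω_n = √(8.8K_p) and 2ζω_n = 1.4, giving ζ = 1.4/(2√(8.8K_p)).
Setting ζ = 0.23: √(8.8K_p) = 1.4/(2·0.23) = 3.043, so K_p = 9.263/8.8 = 1.05.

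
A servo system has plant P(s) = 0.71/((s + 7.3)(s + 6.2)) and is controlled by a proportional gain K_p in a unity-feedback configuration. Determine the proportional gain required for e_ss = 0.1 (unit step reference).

For a type-0 loop with proportional control, e_ss = 1/(1 + K_p·P(0)).
P(0) = 0.01569. Require 1/(1 + K_p·0.01569) = 0.1, so 1 + 0.01569·K_p = 10.
K_p = (10 − 1)/0.01569 = 574.

K_p = 574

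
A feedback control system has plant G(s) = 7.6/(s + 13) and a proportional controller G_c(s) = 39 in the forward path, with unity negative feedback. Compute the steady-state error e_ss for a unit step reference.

0.042

The loop is type 0. Static position error constant K_pos = G_c(0)·G(0) = 39·0.5846 = 22.8.
Steady-state error to a unit step: e_ss = 1/(1+K_pos) = 1/23.8 = 0.042.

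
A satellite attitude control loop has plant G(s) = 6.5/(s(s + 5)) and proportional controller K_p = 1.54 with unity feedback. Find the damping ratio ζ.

ζ = 0.79

1 + K_p·G(s) = 0 gives s² + 5s + 10.01 = 0.
Matching s² + 2ζω_n s + ω_n²: ω_n = √10.01 = 3.164 rad/s and 2ζω_n = 5, so ζ = 5/(2·3.164) = 0.79.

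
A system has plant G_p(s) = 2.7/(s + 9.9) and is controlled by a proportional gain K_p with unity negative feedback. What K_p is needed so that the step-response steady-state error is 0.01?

The loop is type 0, so e_ss(step) = 1/(1 + K_pos) with K_pos = K_p·G_p(0).
G_p(0) = 0.2727. Require 1/(1 + K_p·0.2727) = 0.01, so 1 + 0.2727·K_p = 100.
K_p = (100 − 1)/0.2727 = 363.

K_p = 363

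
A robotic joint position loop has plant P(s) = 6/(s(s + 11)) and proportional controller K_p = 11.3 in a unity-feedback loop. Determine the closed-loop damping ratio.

1 + K_p·P(s) = 0 gives s² + 11s + 67.8 = 0.
Matching s² + 2ζω_n s + ω_n²: ω_n = √67.8 = 8.234 rad/s and 2ζω_n = 11, so ζ = 11/(2·8.234) = 0.668.

ζ = 0.668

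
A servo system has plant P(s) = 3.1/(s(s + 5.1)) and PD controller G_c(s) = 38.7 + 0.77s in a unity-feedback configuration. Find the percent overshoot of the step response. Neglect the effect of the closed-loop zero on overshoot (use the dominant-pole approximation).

31.9%

Forward path: (38.7 + 0.77s)·3.1/(s(s+5.1)). The closed-loop characteristic equation is s² + (5.1 + 3.1·0.77)s + 3.1·38.7 = 0.
That is s² + 7.487s + 120 = 0, so ω_n = 10.95 rad/s and ζ = 7.487/(2·10.95) = 0.3418.
%OS = 100·exp(−πζ/√(1−ζ²)) = 31.9%.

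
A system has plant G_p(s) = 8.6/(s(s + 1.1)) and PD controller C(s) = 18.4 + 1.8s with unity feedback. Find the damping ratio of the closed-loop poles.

Forward path: (18.4 + 1.8s)·8.6/(s(s+1.1)). The closed-loop characteristic equation is s² + (1.1 + 8.6·1.8)s + 8.6·18.4 = 0.
That is s² + 16.58s + 158.2 = 0, so ω_n = 12.58 rad/s and ζ = 16.58/(2·12.58) = 0.659.

ζ = 0.659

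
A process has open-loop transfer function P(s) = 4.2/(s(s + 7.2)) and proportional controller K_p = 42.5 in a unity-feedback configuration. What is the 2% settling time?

From 1 + K_pP(s) = 0: s² + 7.2s + 178.5 = 0 ⇒ ω_n = 13.36, ζ = 0.2695.
2% settling time T_s ≈ 4/(ζω_n) = 4/3.6 = 1.11 s.

T_s ≈ 1.11 s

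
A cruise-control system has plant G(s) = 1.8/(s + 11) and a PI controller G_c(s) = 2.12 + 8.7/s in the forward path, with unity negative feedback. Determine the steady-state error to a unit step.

The open loop G_c(s)G(s) has a pole at the origin (type 1), so the static position error constant is infinite and e_ss = 1/(1+∞) = 0.

0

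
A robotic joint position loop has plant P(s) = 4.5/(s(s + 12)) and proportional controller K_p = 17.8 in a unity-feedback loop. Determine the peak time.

The closed-loop denominator s² + 12s + 80.1 gives ω_n = √80.1 = 8.95 and ζ = 12/(2ω_n) = 0.6704.
Damped frequency ω_d = ω_n√(1−ζ²) = 6.641 rad/s, so peak time T_p = π/ω_d = 0.473 s.

T_p = 0.473 s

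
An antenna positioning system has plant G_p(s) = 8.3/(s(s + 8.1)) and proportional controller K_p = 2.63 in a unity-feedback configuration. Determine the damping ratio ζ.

ζ = 0.867

With unity feedback the closed-loop characteristic equation is s² + 8.1s + 2.63·8.3 = s² + 8.1s + 21.83 = 0.
Matching s² + 2ζω_n s + ω_n²: ω_n = √21.83 = 4.672 rad/s and 2ζω_n = 8.1, so ζ = 8.1/(2·4.672) = 0.867.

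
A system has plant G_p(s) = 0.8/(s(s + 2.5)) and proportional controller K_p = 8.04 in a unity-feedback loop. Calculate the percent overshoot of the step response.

From 1 + K_pG_p(s) = 0: s² + 2.5s + 6.432 = 0 ⇒ ω_n = 2.536, ζ = 0.4929.
%OS = 100·exp(−πζ/√(1−ζ²)) = 100·exp(−π·0.4929/√0.7571) = 16.9%.

16.9%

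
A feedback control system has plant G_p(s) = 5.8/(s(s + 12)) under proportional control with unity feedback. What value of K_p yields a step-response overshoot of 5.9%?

K_p = 13.9

From %OS = 100·exp(−πζ/√(1−ζ²)) = 5.9%, ζ = −ln(0.059)/√(π²+ln²(0.059)) = 0.6693.
Characteristic equation s² + 12s + 5.8K_p = 0 gives ζ = 12/(2√(5.8K_p)).
Setting ζ = 0.6693: √(5.8K_p) = 12/(2·0.6693) = 8.964, so K_p = 80.36/5.8 = 13.9.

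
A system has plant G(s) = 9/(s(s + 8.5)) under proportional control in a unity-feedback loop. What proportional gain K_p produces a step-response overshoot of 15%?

K_p = 7.51

From %OS = 100·exp(−πζ/√(1−ζ²)) = 15%, ζ = −ln(0.15)/√(π²+ln²(0.15)) = 0.5169.
Characteristic equation s² + 8.5s + 9K_p = 0 gives ζ = 8.5/(2√(9K_p)).
Setting ζ = 0.5169: √(9K_p) = 8.5/(2·0.5169) = 8.222, so K_p = 67.59/9 = 7.51.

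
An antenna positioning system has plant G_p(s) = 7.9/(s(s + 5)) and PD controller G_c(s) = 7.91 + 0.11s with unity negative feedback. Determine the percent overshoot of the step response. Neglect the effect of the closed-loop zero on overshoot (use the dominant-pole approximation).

28.5%

Forward path: (7.91 + 0.11s)·7.9/(s(s+5)). The closed-loop characteristic equation is s² + (5 + 7.9·0.11)s + 7.9·7.91 = 0.
That is s² + 5.869s + 62.49 = 0, so ω_n = 7.905 rad/s and ζ = 5.869/(2·7.905) = 0.3712.
%OS = 100·exp(−πζ/√(1−ζ²)) = 28.5%.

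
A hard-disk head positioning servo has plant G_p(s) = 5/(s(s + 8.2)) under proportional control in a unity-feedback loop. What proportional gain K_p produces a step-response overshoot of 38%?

K_p = 38.8

From %OS = 100·exp(−πζ/√(1−ζ²)) = 38%, ζ = −ln(0.38)/√(π²+ln²(0.38)) = 0.2943.
Characteristic equation s² + 8.2s + 5K_p = 0 gives ζ = 8.2/(2√(5K_p)).
Setting ζ = 0.2943: √(5K_p) = 8.2/(2·0.2943) = 13.93, so K_p = 194/5 = 38.8.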